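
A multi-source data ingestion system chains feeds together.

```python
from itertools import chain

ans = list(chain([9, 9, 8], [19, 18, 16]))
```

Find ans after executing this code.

Step 1: chain() concatenates iterables: [9, 9, 8] + [19, 18, 16].
Therefore ans = [9, 9, 8, 19, 18, 16].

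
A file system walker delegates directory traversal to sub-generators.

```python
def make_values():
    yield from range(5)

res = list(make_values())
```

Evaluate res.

Step 1: yield from delegates to the iterable, yielding each element.
Step 2: Collected values: [0, 1, 2, 3, 4].
Therefore res = [0, 1, 2, 3, 4].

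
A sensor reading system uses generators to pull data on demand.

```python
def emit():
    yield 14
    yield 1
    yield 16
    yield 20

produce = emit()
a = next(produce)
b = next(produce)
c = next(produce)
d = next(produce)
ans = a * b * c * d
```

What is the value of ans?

Step 1: Create generator and consume all values:
  a = next(produce) = 14
  b = next(produce) = 1
  c = next(produce) = 16
  d = next(produce) = 20
Step 2: ans = 14 * 1 * 16 * 20 = 4480.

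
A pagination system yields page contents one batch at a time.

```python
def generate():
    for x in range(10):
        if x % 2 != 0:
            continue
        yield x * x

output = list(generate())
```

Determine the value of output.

Step 1: Only yield x**2 when x is divisible by 2:
  x=0: 0 % 2 == 0, yield 0**2 = 0
  x=2: 2 % 2 == 0, yield 2**2 = 4
  x=4: 4 % 2 == 0, yield 4**2 = 16
  x=6: 6 % 2 == 0, yield 6**2 = 36
  x=8: 8 % 2 == 0, yield 8**2 = 64
Therefore output = [0, 4, 16, 36, 64].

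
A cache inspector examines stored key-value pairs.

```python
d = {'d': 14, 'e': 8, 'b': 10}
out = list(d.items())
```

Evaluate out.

Step 1: d.items() returns (key, value) pairs in insertion order.
Therefore out = [('d', 14), ('e', 8), ('b', 10)].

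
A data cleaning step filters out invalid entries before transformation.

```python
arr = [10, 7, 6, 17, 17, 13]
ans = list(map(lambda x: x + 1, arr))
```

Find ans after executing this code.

Step 1: Apply lambda x: x + 1 to each element:
  10 -> 11
  7 -> 8
  6 -> 7
  17 -> 18
  17 -> 18
  13 -> 14
Therefore ans = [11, 8, 7, 18, 18, 14].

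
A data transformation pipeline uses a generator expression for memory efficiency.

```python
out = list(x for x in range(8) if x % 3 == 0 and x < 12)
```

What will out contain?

Step 1: Filter range(8) where x % 3 == 0 and x < 12:
  x=0: both conditions met, included
  x=1: excluded (1 % 3 != 0)
  x=2: excluded (2 % 3 != 0)
  x=3: both conditions met, included
  x=4: excluded (4 % 3 != 0)
  x=5: excluded (5 % 3 != 0)
  x=6: both conditions met, included
  x=7: excluded (7 % 3 != 0)
Therefore out = [0, 3, 6].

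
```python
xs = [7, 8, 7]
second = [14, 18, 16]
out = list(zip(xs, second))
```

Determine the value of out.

Step 1: zip pairs elements at same index:
  Index 0: (7, 14)
  Index 1: (8, 18)
  Index 2: (7, 16)
Therefore out = [(7, 14), (8, 18), (7, 16)].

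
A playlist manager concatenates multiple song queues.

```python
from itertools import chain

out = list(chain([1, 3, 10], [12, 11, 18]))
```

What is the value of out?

Step 1: chain() concatenates iterables: [1, 3, 10] + [12, 11, 18].
Therefore out = [1, 3, 10, 12, 11, 18].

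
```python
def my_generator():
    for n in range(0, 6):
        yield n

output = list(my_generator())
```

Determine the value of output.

Step 1: The generator yields each value from range(0, 6).
Step 2: list() consumes all yields: [0, 1, 2, 3, 4, 5].
Therefore output = [0, 1, 2, 3, 4, 5].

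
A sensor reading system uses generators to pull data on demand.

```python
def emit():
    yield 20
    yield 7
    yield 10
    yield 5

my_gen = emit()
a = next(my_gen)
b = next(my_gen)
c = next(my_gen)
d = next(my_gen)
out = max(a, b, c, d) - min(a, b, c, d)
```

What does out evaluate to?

Step 1: Create generator and consume all values:
  a = next(my_gen) = 20
  b = next(my_gen) = 7
  c = next(my_gen) = 10
  d = next(my_gen) = 5
Step 2: max = 20, min = 5, out = 20 - 5 = 15.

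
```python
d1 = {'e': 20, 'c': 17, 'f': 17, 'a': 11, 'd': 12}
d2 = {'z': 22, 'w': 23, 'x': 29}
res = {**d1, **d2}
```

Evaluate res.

Step 1: Merge d1 and d2 (d2 values override on key conflicts).
Step 2: d1 has keys ['e', 'c', 'f', 'a', 'd'], d2 has keys ['z', 'w', 'x'].
Therefore res = {'e': 20, 'c': 17, 'f': 17, 'a': 11, 'd': 12, 'z': 22, 'w': 23, 'x': 29}.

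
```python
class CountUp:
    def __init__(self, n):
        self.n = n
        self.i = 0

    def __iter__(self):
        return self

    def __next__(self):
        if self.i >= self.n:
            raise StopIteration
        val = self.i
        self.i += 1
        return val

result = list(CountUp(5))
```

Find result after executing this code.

Step 1: CountUp(5) creates an iterator counting 0 to 4.
Step 2: list() consumes all values: [0, 1, 2, 3, 4].
Therefore result = [0, 1, 2, 3, 4].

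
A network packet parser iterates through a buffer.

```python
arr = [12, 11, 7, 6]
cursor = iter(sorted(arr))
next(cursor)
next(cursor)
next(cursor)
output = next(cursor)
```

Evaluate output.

Step 1: sorted([12, 11, 7, 6]) = [6, 7, 11, 12].
Step 2: Create iterator and skip 3 elements.
Step 3: next() returns 12.
Therefore output = 12.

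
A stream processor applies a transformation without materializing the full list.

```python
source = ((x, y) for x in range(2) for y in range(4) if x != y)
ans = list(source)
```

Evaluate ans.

Step 1: Nested generator over range(2) x range(4) where x != y:
  (0, 0): excluded (x == y)
  (0, 1): included
  (0, 2): included
  (0, 3): included
  (1, 0): included
  (1, 1): excluded (x == y)
  (1, 2): included
  (1, 3): included
Therefore ans = [(0, 1), (0, 2), (0, 3), (1, 0), (1, 2), (1, 3)].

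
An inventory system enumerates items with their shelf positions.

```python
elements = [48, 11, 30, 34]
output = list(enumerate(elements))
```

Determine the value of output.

Step 1: enumerate pairs each element with its index:
  (0, 48)
  (1, 11)
  (2, 30)
  (3, 34)
Therefore output = [(0, 48), (1, 11), (2, 30), (3, 34)].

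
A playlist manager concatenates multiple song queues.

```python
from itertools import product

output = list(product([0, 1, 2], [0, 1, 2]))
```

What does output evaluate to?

Step 1: product([0, 1, 2], [0, 1, 2]) gives all pairs:
  (0, 0)
  (0, 1)
  (0, 2)
  (1, 0)
  (1, 1)
  (1, 2)
  (2, 0)
  (2, 1)
  (2, 2)
Therefore output = [(0, 0), (0, 1), (0, 2), (1, 0), (1, 1), (1, 2), (2, 0), (2, 1), (2, 2)].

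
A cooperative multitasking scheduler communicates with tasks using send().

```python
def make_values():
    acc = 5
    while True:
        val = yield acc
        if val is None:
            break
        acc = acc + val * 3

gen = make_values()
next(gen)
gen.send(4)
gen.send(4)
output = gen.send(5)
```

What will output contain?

Step 1: next() -> yield acc=5.
Step 2: send(4) -> val=4, acc = 5 + 4*3 = 17, yield 17.
Step 3: send(4) -> val=4, acc = 17 + 4*3 = 29, yield 29.
Step 4: send(5) -> val=5, acc = 29 + 5*3 = 44, yield 44.
Therefore output = 44.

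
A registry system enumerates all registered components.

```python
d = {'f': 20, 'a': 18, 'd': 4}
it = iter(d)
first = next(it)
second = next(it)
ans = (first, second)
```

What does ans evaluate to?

Step 1: iter(d) iterates over keys: ['f', 'a', 'd'].
Step 2: first = next(it) = 'f', second = next(it) = 'a'.
Therefore ans = ('f', 'a').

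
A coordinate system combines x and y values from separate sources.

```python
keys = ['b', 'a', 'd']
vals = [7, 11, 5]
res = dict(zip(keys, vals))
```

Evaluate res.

Step 1: zip pairs keys with values:
  'b' -> 7
  'a' -> 11
  'd' -> 5
Therefore res = {'b': 7, 'a': 11, 'd': 5}.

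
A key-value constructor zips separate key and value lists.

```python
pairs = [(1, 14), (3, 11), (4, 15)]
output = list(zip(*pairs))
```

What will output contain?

Step 1: zip(*pairs) transposes: unzips [(1, 14), (3, 11), (4, 15)] into separate sequences.
Step 2: First elements: (1, 3, 4), second elements: (14, 11, 15).
Therefore output = [(1, 3, 4), (14, 11, 15)].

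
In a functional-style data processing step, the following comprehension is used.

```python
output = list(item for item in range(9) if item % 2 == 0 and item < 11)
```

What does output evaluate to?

Step 1: Filter range(9) where item % 2 == 0 and item < 11:
  item=0: both conditions met, included
  item=1: excluded (1 % 2 != 0)
  item=2: both conditions met, included
  item=3: excluded (3 % 2 != 0)
  item=4: both conditions met, included
  item=5: excluded (5 % 2 != 0)
  item=6: both conditions met, included
  item=7: excluded (7 % 2 != 0)
  item=8: both conditions met, included
Therefore output = [0, 2, 4, 6, 8].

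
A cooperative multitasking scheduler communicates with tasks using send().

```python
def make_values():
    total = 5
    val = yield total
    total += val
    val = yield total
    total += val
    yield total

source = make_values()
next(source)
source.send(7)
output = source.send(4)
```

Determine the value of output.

Step 1: next() -> yield total=5.
Step 2: send(7) -> val=7, total = 5+7 = 12, yield 12.
Step 3: send(4) -> val=4, total = 12+4 = 16, yield 16.
Therefore output = 16.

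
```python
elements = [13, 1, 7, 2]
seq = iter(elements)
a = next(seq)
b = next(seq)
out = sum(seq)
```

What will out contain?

Step 1: Create iterator over [13, 1, 7, 2].
Step 2: a = next() = 13, b = next() = 1.
Step 3: sum() of remaining [7, 2] = 9.
Therefore out = 9.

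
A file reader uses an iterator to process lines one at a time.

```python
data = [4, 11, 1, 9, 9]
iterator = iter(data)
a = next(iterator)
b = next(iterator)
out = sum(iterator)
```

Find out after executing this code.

Step 1: Create iterator over [4, 11, 1, 9, 9].
Step 2: a = next() = 4, b = next() = 11.
Step 3: sum() of remaining [1, 9, 9] = 19.
Therefore out = 19.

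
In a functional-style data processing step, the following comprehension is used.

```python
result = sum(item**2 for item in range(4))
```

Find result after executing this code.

Step 1: Compute item**2 for each item in range(4):
  item=0: 0**2 = 0
  item=1: 1**2 = 1
  item=2: 2**2 = 4
  item=3: 3**2 = 9
Step 2: sum = 0 + 1 + 4 + 9 = 14.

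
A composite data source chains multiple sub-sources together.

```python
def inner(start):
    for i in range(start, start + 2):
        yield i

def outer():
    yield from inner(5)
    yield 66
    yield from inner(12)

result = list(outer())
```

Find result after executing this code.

Step 1: outer() delegates to inner(5):
  yield 5
  yield 6
Step 2: yield 66
Step 3: Delegates to inner(12):
  yield 12
  yield 13
Therefore result = [5, 6, 66, 12, 13].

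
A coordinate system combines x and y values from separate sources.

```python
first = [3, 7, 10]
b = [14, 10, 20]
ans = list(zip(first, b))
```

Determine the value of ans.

Step 1: zip pairs elements at same index:
  Index 0: (3, 14)
  Index 1: (7, 10)
  Index 2: (10, 20)
Therefore ans = [(3, 14), (7, 10), (10, 20)].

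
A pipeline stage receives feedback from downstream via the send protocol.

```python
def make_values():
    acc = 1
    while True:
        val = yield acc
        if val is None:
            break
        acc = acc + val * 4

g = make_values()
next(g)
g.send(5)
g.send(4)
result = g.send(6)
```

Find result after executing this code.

Step 1: next() -> yield acc=1.
Step 2: send(5) -> val=5, acc = 1 + 5*4 = 21, yield 21.
Step 3: send(4) -> val=4, acc = 21 + 4*4 = 37, yield 37.
Step 4: send(6) -> val=6, acc = 37 + 6*4 = 61, yield 61.
Therefore result = 61.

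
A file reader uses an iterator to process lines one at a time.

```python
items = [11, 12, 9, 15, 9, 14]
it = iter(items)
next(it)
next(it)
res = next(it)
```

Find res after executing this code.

Step 1: Create iterator over [11, 12, 9, 15, 9, 14].
Step 2: next() consumes 11.
Step 3: next() consumes 12.
Step 4: next() returns 9.
Therefore res = 9.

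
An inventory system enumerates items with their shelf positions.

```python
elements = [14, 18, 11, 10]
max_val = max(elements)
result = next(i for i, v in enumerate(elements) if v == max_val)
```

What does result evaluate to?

Step 1: max([14, 18, 11, 10]) = 18.
Step 2: Find first index where value == 18:
  Index 0: 14 != 18
  Index 1: 18 == 18, found!
Therefore result = 1.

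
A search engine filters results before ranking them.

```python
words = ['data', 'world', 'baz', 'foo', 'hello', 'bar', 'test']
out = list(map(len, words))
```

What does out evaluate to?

Step 1: Map len() to each word:
  'data' -> 4
  'world' -> 5
  'baz' -> 3
  'foo' -> 3
  'hello' -> 5
  'bar' -> 3
  'test' -> 4
Therefore out = [4, 5, 3, 3, 5, 3, 4].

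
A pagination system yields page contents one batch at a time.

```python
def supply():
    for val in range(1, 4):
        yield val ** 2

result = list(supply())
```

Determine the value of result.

Step 1: For each val in range(1, 4), yield val**2:
  val=1: yield 1**2 = 1
  val=2: yield 2**2 = 4
  val=3: yield 3**2 = 9
Therefore result = [1, 4, 9].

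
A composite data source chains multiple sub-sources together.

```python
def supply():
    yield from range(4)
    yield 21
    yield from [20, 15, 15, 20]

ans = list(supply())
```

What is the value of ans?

Step 1: Trace yields in order:
  yield 0
  yield 1
  yield 2
  yield 3
  yield 21
  yield 20
  yield 15
  yield 15
  yield 20
Therefore ans = [0, 1, 2, 3, 21, 20, 15, 15, 20].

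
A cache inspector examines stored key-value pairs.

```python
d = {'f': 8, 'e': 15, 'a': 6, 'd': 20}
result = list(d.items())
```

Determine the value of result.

Step 1: d.items() returns (key, value) pairs in insertion order.
Therefore result = [('f', 8), ('e', 15), ('a', 6), ('d', 20)].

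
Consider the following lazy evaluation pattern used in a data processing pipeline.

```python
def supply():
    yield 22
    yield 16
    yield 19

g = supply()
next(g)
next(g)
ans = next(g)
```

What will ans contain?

Step 1: supply() creates a generator.
Step 2: next(g) yields 22 (consumed and discarded).
Step 3: next(g) yields 16 (consumed and discarded).
Step 4: next(g) yields 19, assigned to ans.
Therefore ans = 19.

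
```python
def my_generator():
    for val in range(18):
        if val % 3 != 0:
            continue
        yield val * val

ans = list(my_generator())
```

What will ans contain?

Step 1: Only yield val**2 when val is divisible by 3:
  val=0: 0 % 3 == 0, yield 0**2 = 0
  val=3: 3 % 3 == 0, yield 3**2 = 9
  val=6: 6 % 3 == 0, yield 6**2 = 36
  val=9: 9 % 3 == 0, yield 9**2 = 81
  val=12: 12 % 3 == 0, yield 12**2 = 144
  val=15: 15 % 3 == 0, yield 15**2 = 225
Therefore ans = [0, 9, 36, 81, 144, 225].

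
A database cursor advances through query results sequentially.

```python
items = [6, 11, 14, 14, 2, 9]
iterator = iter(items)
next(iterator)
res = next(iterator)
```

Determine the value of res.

Step 1: Create iterator over [6, 11, 14, 14, 2, 9].
Step 2: next() consumes 6.
Step 3: next() returns 11.
Therefore res = 11.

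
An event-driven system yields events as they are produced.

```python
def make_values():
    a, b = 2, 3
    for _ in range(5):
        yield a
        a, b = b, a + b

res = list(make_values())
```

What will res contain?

Step 1: Fibonacci-like sequence starting with a=2, b=3:
  Iteration 1: yield a=2, then a,b = 3,5
  Iteration 2: yield a=3, then a,b = 5,8
  Iteration 3: yield a=5, then a,b = 8,13
  Iteration 4: yield a=8, then a,b = 13,21
  Iteration 5: yield a=13, then a,b = 21,34
Therefore res = [2, 3, 5, 8, 13].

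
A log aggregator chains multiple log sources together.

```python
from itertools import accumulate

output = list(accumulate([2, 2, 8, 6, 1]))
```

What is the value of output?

Step 1: accumulate computes running sums:
  + 2 = 2
  + 2 = 4
  + 8 = 12
  + 6 = 18
  + 1 = 19
Therefore output = [2, 4, 12, 18, 19].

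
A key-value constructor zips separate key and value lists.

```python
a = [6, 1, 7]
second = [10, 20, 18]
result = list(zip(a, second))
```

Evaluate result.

Step 1: zip pairs elements at same index:
  Index 0: (6, 10)
  Index 1: (1, 20)
  Index 2: (7, 18)
Therefore result = [(6, 10), (1, 20), (7, 18)].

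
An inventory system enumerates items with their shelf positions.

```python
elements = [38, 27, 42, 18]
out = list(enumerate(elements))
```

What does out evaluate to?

Step 1: enumerate pairs each element with its index:
  (0, 38)
  (1, 27)
  (2, 42)
  (3, 18)
Therefore out = [(0, 38), (1, 27), (2, 42), (3, 18)].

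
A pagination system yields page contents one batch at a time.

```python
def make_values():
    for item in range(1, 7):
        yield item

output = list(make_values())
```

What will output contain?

Step 1: The generator yields each value from range(1, 7).
Step 2: list() consumes all yields: [1, 2, 3, 4, 5, 6].
Therefore output = [1, 2, 3, 4, 5, 6].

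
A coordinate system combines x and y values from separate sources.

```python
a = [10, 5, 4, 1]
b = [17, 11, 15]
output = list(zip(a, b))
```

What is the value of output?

Step 1: zip stops at shortest (len(a)=4, len(b)=3):
  Index 0: (10, 17)
  Index 1: (5, 11)
  Index 2: (4, 15)
Step 2: Last element of a (1) has no pair, dropped.
Therefore output = [(10, 17), (5, 11), (4, 15)].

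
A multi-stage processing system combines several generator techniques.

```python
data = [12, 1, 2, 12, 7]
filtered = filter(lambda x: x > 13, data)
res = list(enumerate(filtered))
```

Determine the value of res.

Step 1: Filter [12, 1, 2, 12, 7] for > 13: [].
Step 2: enumerate re-indexes from 0: [].
Therefore res = [].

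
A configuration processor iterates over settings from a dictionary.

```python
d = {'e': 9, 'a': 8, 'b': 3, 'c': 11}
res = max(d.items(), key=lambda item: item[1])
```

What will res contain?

Step 1: Find item with maximum value:
  ('e', 9)
  ('a', 8)
  ('b', 3)
  ('c', 11)
Step 2: Maximum value is 11 at key 'c'.
Therefore res = ('c', 11).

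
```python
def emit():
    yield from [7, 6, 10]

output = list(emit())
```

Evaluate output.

Step 1: yield from delegates to the iterable, yielding each element.
Step 2: Collected values: [7, 6, 10].
Therefore output = [7, 6, 10].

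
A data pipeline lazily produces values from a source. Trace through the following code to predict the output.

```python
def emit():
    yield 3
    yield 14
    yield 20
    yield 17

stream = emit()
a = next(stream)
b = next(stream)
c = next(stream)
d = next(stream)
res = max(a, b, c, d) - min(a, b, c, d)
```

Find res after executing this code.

Step 1: Create generator and consume all values:
  a = next(stream) = 3
  b = next(stream) = 14
  c = next(stream) = 20
  d = next(stream) = 17
Step 2: max = 20, min = 3, res = 20 - 3 = 17.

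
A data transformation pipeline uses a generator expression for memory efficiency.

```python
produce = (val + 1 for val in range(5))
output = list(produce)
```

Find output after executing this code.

Step 1: For each val in range(5), compute val+1:
  val=0: 0+1 = 1
  val=1: 1+1 = 2
  val=2: 2+1 = 3
  val=3: 3+1 = 4
  val=4: 4+1 = 5
Therefore output = [1, 2, 3, 4, 5].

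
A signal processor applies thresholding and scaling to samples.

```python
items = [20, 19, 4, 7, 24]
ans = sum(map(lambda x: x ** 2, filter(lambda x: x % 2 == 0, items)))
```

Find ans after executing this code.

Step 1: Filter even numbers from [20, 19, 4, 7, 24]: [20, 4, 24]
Step 2: Square each: [400, 16, 576]
Step 3: Sum = 992.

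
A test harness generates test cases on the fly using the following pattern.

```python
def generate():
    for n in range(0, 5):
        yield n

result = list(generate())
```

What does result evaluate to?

Step 1: The generator yields each value from range(0, 5).
Step 2: list() consumes all yields: [0, 1, 2, 3, 4].
Therefore result = [0, 1, 2, 3, 4].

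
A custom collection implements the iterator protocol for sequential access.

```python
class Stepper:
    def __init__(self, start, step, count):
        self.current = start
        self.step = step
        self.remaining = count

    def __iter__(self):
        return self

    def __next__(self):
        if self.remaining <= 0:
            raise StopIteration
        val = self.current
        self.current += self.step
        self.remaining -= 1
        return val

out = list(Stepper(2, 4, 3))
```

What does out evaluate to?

Step 1: Stepper starts at 2, increments by 4, for 3 steps:
  Yield 2, then current += 4
  Yield 6, then current += 4
  Yield 10, then current += 4
Therefore out = [2, 6, 10].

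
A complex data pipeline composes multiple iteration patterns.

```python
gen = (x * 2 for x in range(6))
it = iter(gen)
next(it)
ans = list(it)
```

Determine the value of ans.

Step 1: Generator produces [0, 2, 4, 6, 8, 10].
Step 2: next(it) consumes first element (0).
Step 3: list(it) collects remaining: [2, 4, 6, 8, 10].
Therefore ans = [2, 4, 6, 8, 10].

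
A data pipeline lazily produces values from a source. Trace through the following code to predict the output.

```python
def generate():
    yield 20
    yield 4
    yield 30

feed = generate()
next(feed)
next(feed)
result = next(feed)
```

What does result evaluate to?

Step 1: generate() creates a generator.
Step 2: next(feed) yields 20 (consumed and discarded).
Step 3: next(feed) yields 4 (consumed and discarded).
Step 4: next(feed) yields 30, assigned to result.
Therefore result = 30.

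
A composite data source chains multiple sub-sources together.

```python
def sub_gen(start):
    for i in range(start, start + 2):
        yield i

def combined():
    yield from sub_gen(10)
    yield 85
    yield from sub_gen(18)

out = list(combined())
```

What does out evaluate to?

Step 1: combined() delegates to sub_gen(10):
  yield 10
  yield 11
Step 2: yield 85
Step 3: Delegates to sub_gen(18):
  yield 18
  yield 19
Therefore out = [10, 11, 85, 18, 19].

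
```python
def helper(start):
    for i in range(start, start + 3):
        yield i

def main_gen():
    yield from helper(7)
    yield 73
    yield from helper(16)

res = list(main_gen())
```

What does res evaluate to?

Step 1: main_gen() delegates to helper(7):
  yield 7
  yield 8
  yield 9
Step 2: yield 73
Step 3: Delegates to helper(16):
  yield 16
  yield 17
  yield 18
Therefore res = [7, 8, 9, 73, 16, 17, 18].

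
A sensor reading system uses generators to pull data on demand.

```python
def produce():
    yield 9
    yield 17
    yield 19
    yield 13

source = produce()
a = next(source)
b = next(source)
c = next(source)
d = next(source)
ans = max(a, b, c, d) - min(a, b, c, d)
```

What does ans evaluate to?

Step 1: Create generator and consume all values:
  a = next(source) = 9
  b = next(source) = 17
  c = next(source) = 19
  d = next(source) = 13
Step 2: max = 19, min = 9, ans = 19 - 9 = 10.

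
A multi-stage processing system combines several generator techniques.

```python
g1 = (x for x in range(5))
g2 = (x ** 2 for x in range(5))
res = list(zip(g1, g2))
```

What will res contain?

Step 1: g1 produces [0, 1, 2, 3, 4].
Step 2: g2 produces [0, 1, 4, 9, 16].
Step 3: zip pairs them: [(0, 0), (1, 1), (2, 4), (3, 9), (4, 16)].
Therefore res = [(0, 0), (1, 1), (2, 4), (3, 9), (4, 16)].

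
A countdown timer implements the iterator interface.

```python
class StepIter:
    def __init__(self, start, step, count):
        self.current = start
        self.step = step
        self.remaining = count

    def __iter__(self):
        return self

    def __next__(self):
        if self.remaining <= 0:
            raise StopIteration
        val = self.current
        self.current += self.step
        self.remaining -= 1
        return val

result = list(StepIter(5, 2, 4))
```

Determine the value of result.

Step 1: StepIter starts at 5, increments by 2, for 4 steps:
  Yield 5, then current += 2
  Yield 7, then current += 2
  Yield 9, then current += 2
  Yield 11, then current += 2
Therefore result = [5, 7, 9, 11].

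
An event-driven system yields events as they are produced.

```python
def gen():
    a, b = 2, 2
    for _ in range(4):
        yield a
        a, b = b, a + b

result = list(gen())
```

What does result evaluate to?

Step 1: Fibonacci-like sequence starting with a=2, b=2:
  Iteration 1: yield a=2, then a,b = 2,4
  Iteration 2: yield a=2, then a,b = 4,6
  Iteration 3: yield a=4, then a,b = 6,10
  Iteration 4: yield a=6, then a,b = 10,16
Therefore result = [2, 2, 4, 6].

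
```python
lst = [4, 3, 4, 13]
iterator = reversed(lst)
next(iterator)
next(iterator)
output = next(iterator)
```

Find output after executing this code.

Step 1: reversed([4, 3, 4, 13]) gives iterator: [13, 4, 3, 4].
Step 2: First next() = 13, second next() = 4.
Step 3: Third next() = 3.
Therefore output = 3.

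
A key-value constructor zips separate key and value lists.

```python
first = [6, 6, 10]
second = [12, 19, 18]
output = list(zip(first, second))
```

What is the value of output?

Step 1: zip pairs elements at same index:
  Index 0: (6, 12)
  Index 1: (6, 19)
  Index 2: (10, 18)
Therefore output = [(6, 12), (6, 19), (10, 18)].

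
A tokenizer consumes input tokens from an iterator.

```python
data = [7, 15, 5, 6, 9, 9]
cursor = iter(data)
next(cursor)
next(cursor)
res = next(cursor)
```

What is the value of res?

Step 1: Create iterator over [7, 15, 5, 6, 9, 9].
Step 2: next() consumes 7.
Step 3: next() consumes 15.
Step 4: next() returns 5.
Therefore res = 5.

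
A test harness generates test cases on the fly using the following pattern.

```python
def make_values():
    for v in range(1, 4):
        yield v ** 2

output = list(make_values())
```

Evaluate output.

Step 1: For each v in range(1, 4), yield v**2:
  v=1: yield 1**2 = 1
  v=2: yield 2**2 = 4
  v=3: yield 3**2 = 9
Therefore output = [1, 4, 9].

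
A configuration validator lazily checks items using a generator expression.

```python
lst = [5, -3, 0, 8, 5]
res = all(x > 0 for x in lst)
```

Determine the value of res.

Step 1: Check x > 0 for each element in [5, -3, 0, 8, 5]:
  5 > 0: True
  -3 > 0: False
  0 > 0: False
  8 > 0: True
  5 > 0: True
Step 2: all() returns False.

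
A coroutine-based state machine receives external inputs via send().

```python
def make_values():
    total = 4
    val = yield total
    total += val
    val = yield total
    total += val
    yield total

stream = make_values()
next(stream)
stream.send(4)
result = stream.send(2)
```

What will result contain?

Step 1: next() -> yield total=4.
Step 2: send(4) -> val=4, total = 4+4 = 8, yield 8.
Step 3: send(2) -> val=2, total = 8+2 = 10, yield 10.
Therefore result = 10.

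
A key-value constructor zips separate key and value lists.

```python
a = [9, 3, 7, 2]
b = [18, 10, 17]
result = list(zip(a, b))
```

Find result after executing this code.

Step 1: zip stops at shortest (len(a)=4, len(b)=3):
  Index 0: (9, 18)
  Index 1: (3, 10)
  Index 2: (7, 17)
Step 2: Last element of a (2) has no pair, dropped.
Therefore result = [(9, 18), (3, 10), (7, 17)].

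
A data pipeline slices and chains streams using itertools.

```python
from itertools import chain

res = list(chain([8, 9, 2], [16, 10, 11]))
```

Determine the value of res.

Step 1: chain() concatenates iterables: [8, 9, 2] + [16, 10, 11].
Therefore res = [8, 9, 2, 16, 10, 11].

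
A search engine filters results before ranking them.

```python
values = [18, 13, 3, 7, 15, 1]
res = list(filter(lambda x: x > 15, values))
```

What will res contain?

Step 1: Filter elements > 15:
  18: kept
  13: removed
  3: removed
  7: removed
  15: removed
  1: removed
Therefore res = [18].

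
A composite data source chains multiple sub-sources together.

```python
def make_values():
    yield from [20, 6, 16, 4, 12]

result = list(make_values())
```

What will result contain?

Step 1: yield from delegates to the iterable, yielding each element.
Step 2: Collected values: [20, 6, 16, 4, 12].
Therefore result = [20, 6, 16, 4, 12].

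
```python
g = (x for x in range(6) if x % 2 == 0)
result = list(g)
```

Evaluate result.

Step 1: Filter range(6) keeping only even values:
  x=0: even, included
  x=1: odd, excluded
  x=2: even, included
  x=3: odd, excluded
  x=4: even, included
  x=5: odd, excluded
Therefore result = [0, 2, 4].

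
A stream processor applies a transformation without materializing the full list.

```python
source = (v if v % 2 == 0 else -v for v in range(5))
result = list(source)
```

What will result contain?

Step 1: For each v in range(5), yield v if even, else -v:
  v=0: even, yield 0
  v=1: odd, yield -1
  v=2: even, yield 2
  v=3: odd, yield -3
  v=4: even, yield 4
Therefore result = [0, -1, 2, -3, 4].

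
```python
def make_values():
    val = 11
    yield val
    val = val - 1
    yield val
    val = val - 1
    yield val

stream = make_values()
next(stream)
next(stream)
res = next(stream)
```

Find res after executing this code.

Step 1: Trace through generator execution:
  Yield 1: val starts at 11, yield 11
  Yield 2: val = 11 - 1 = 10, yield 10
  Yield 3: val = 10 - 1 = 9, yield 9
Step 2: First next() gets 11, second next() gets the second value, third next() yields 9.
Therefore res = 9.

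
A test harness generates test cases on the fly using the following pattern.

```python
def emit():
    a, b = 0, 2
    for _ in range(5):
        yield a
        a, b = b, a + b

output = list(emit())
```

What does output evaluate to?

Step 1: Fibonacci-like sequence starting with a=0, b=2:
  Iteration 1: yield a=0, then a,b = 2,2
  Iteration 2: yield a=2, then a,b = 2,4
  Iteration 3: yield a=2, then a,b = 4,6
  Iteration 4: yield a=4, then a,b = 6,10
  Iteration 5: yield a=6, then a,b = 10,16
Therefore output = [0, 2, 2, 4, 6].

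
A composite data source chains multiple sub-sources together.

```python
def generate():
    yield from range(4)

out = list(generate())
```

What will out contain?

Step 1: yield from delegates to the iterable, yielding each element.
Step 2: Collected values: [0, 1, 2, 3].
Therefore out = [0, 1, 2, 3].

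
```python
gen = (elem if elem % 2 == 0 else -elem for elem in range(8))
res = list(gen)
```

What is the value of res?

Step 1: For each elem in range(8), yield elem if even, else -elem:
  elem=0: even, yield 0
  elem=1: odd, yield -1
  elem=2: even, yield 2
  elem=3: odd, yield -3
  elem=4: even, yield 4
  elem=5: odd, yield -5
  elem=6: even, yield 6
  elem=7: odd, yield -7
Therefore res = [0, -1, 2, -3, 4, -5, 6, -7].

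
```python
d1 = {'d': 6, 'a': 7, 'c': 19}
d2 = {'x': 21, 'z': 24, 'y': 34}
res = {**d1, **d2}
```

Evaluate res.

Step 1: Merge d1 and d2 (d2 values override on key conflicts).
Step 2: d1 has keys ['d', 'a', 'c'], d2 has keys ['x', 'z', 'y'].
Therefore res = {'d': 6, 'a': 7, 'c': 19, 'x': 21, 'z': 24, 'y': 34}.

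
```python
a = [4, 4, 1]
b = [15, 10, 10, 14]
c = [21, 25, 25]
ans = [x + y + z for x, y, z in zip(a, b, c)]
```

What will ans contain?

Step 1: zip three lists (truncates to shortest, len=3):
  4 + 15 + 21 = 40
  4 + 10 + 25 = 39
  1 + 10 + 25 = 36
Therefore ans = [40, 39, 36].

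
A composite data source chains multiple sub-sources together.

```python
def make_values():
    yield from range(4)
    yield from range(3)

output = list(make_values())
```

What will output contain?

Step 1: Trace yields in order:
  yield 0
  yield 1
  yield 2
  yield 3
  yield 0
  yield 1
  yield 2
Therefore output = [0, 1, 2, 3, 0, 1, 2].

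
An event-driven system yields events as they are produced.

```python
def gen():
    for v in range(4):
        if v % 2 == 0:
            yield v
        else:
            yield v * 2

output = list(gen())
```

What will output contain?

Step 1: For each v in range(4), yield v if even, else v*2:
  v=0 (even): yield 0
  v=1 (odd): yield 1*2 = 2
  v=2 (even): yield 2
  v=3 (odd): yield 3*2 = 6
Therefore output = [0, 2, 2, 6].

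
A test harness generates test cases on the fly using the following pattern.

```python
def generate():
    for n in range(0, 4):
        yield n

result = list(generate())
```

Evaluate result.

Step 1: The generator yields each value from range(0, 4).
Step 2: list() consumes all yields: [0, 1, 2, 3].
Therefore result = [0, 1, 2, 3].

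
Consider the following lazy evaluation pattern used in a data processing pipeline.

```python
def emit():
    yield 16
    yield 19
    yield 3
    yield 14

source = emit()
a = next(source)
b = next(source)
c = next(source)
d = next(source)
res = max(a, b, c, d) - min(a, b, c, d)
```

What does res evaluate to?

Step 1: Create generator and consume all values:
  a = next(source) = 16
  b = next(source) = 19
  c = next(source) = 3
  d = next(source) = 14
Step 2: max = 19, min = 3, res = 19 - 3 = 16.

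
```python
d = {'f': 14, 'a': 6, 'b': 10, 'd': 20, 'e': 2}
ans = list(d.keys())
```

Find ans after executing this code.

Step 1: d.keys() returns the dictionary keys in insertion order.
Therefore ans = ['f', 'a', 'b', 'd', 'e'].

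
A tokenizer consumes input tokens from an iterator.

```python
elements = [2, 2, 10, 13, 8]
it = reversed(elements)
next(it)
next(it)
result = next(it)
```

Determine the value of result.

Step 1: reversed([2, 2, 10, 13, 8]) gives iterator: [8, 13, 10, 2, 2].
Step 2: First next() = 8, second next() = 13.
Step 3: Third next() = 10.
Therefore result = 10.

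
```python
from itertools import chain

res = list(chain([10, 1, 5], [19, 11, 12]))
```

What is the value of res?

Step 1: chain() concatenates iterables: [10, 1, 5] + [19, 11, 12].
Therefore res = [10, 1, 5, 19, 11, 12].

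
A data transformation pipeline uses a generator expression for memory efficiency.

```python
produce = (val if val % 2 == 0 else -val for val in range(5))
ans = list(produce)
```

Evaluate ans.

Step 1: For each val in range(5), yield val if even, else -val:
  val=0: even, yield 0
  val=1: odd, yield -1
  val=2: even, yield 2
  val=3: odd, yield -3
  val=4: even, yield 4
Therefore ans = [0, -1, 2, -3, 4].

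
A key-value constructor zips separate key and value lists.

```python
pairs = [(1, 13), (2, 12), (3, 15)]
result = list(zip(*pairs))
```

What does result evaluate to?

Step 1: zip(*pairs) transposes: unzips [(1, 13), (2, 12), (3, 15)] into separate sequences.
Step 2: First elements: (1, 2, 3), second elements: (13, 12, 15).
Therefore result = [(1, 2, 3), (13, 12, 15)].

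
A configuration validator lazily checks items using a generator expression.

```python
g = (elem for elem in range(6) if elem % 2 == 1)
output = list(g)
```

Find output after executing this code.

Step 1: Filter range(6) keeping only odd values:
  elem=0: even, excluded
  elem=1: odd, included
  elem=2: even, excluded
  elem=3: odd, included
  elem=4: even, excluded
  elem=5: odd, included
Therefore output = [1, 3, 5].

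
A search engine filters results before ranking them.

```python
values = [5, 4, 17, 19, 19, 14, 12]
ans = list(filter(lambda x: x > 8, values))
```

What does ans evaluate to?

Step 1: Filter elements > 8:
  5: removed
  4: removed
  17: kept
  19: kept
  19: kept
  14: kept
  12: kept
Therefore ans = [17, 19, 19, 14, 12].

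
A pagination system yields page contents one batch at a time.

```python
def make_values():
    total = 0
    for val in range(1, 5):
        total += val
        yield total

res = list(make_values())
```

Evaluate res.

Step 1: Generator accumulates running sum:
  val=1: total = 1, yield 1
  val=2: total = 3, yield 3
  val=3: total = 6, yield 6
  val=4: total = 10, yield 10
Therefore res = [1, 3, 6, 10].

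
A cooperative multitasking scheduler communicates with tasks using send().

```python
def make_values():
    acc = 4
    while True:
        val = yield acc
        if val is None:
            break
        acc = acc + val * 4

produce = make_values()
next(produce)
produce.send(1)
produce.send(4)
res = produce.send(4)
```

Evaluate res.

Step 1: next() -> yield acc=4.
Step 2: send(1) -> val=1, acc = 4 + 1*4 = 8, yield 8.
Step 3: send(4) -> val=4, acc = 8 + 4*4 = 24, yield 24.
Step 4: send(4) -> val=4, acc = 24 + 4*4 = 40, yield 40.
Therefore res = 40.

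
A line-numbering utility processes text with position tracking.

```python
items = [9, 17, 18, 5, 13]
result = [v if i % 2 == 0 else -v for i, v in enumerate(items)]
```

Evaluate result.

Step 1: For each (i, v), keep v if i is even, negate if odd:
  i=0 (even): keep 9
  i=1 (odd): negate to -17
  i=2 (even): keep 18
  i=3 (odd): negate to -5
  i=4 (even): keep 13
Therefore result = [9, -17, 18, -5, 13].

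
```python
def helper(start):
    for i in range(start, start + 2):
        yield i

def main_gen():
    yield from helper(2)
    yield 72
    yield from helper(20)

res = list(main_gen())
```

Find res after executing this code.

Step 1: main_gen() delegates to helper(2):
  yield 2
  yield 3
Step 2: yield 72
Step 3: Delegates to helper(20):
  yield 20
  yield 21
Therefore res = [2, 3, 72, 20, 21].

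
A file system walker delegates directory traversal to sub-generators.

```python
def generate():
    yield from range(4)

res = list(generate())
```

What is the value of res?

Step 1: yield from delegates to the iterable, yielding each element.
Step 2: Collected values: [0, 1, 2, 3].
Therefore res = [0, 1, 2, 3].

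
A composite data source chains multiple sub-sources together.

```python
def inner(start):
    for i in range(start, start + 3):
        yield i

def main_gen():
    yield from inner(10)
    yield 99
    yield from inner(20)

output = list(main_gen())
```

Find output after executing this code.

Step 1: main_gen() delegates to inner(10):
  yield 10
  yield 11
  yield 12
Step 2: yield 99
Step 3: Delegates to inner(20):
  yield 20
  yield 21
  yield 22
Therefore output = [10, 11, 12, 99, 20, 21, 22].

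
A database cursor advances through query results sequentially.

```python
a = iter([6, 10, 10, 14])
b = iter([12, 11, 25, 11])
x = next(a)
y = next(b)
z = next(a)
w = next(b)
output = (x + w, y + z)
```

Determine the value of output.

Step 1: a iterates [6, 10, 10, 14], b iterates [12, 11, 25, 11].
Step 2: x = next(a) = 6, y = next(b) = 12.
Step 3: z = next(a) = 10, w = next(b) = 11.
Step 4: output = (6 + 11, 12 + 10) = (17, 22).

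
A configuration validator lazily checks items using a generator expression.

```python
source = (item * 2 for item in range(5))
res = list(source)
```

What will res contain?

Step 1: For each item in range(5), compute item*2:
  item=0: 0*2 = 0
  item=1: 1*2 = 2
  item=2: 2*2 = 4
  item=3: 3*2 = 6
  item=4: 4*2 = 8
Therefore res = [0, 2, 4, 6, 8].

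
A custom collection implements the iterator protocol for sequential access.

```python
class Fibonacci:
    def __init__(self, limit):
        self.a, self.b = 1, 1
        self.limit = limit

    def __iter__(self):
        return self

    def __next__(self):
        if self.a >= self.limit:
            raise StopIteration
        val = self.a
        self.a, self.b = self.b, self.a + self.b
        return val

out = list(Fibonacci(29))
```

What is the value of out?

Step 1: Fibonacci-like sequence (a=1, b=1) until >= 29:
  Yield 1, then a,b = 1,2
  Yield 1, then a,b = 2,3
  Yield 2, then a,b = 3,5
  Yield 3, then a,b = 5,8
  Yield 5, then a,b = 8,13
  Yield 8, then a,b = 13,21
  Yield 13, then a,b = 21,34
  Yield 21, then a,b = 34,55
Step 2: 34 >= 29, stop.
Therefore out = [1, 1, 2, 3, 5, 8, 13, 21].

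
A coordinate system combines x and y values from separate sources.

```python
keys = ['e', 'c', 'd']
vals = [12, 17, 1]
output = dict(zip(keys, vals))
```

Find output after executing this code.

Step 1: zip pairs keys with values:
  'e' -> 12
  'c' -> 17
  'd' -> 1
Therefore output = {'e': 12, 'c': 17, 'd': 1}.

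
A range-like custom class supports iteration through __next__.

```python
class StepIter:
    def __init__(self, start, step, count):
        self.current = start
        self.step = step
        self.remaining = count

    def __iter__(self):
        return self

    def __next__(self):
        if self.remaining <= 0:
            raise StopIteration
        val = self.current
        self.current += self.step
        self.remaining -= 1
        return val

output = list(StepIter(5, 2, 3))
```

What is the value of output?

Step 1: StepIter starts at 5, increments by 2, for 3 steps:
  Yield 5, then current += 2
  Yield 7, then current += 2
  Yield 9, then current += 2
Therefore output = [5, 7, 9].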